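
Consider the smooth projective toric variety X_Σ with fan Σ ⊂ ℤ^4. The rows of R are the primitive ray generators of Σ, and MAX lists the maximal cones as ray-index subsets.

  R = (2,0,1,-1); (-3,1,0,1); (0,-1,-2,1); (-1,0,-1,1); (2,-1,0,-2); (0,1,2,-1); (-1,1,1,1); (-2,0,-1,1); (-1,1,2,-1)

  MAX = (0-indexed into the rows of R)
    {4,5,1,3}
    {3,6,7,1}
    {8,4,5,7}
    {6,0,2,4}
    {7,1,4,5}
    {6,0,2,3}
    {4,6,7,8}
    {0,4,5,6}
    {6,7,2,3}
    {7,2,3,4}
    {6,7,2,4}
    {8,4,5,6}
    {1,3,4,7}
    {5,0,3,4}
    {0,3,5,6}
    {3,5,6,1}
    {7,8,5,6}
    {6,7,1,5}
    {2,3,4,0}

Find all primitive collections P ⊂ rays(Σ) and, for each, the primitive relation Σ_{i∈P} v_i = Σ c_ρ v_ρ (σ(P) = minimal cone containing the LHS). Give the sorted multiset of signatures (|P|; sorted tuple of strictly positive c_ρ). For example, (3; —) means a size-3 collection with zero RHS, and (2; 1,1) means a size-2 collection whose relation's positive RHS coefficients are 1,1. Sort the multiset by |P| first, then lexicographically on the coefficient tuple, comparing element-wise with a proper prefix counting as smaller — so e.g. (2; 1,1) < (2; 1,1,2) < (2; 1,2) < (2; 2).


12 collections generate NE(X_Σ); each relation:

  • {0,7}:  v_{0} + v_{7} = 0 ; sig = (2; —)
  • {2,5}:  v_{2} + v_{5} = 0 ; sig = (2; —)
  • {0,1}:  v_{0} + v_{1} = v_{3} + v_{5} ; sig = (2; 1,1)
  • {1,2}:  v_{1} + v_{2} = v_{3} + v_{7} ; sig = (2; 1,1)
  • {3,8}:  v_{3} + v_{8} = v_{5} + v_{7} ; sig = (2; 1,1)
  • {0,8}:  v_{0} + v_{8} = v_{4} + v_{5} + v_{6} ; sig = (2; 1,1,1)
  • {2,8}:  v_{2} + v_{8} = v_{4} + v_{6} + v_{7} ; sig = (2; 1,1,1)
  • {1,8}:  v_{1} + v_{8} = 2·v_{5} + 2·v_{7} ; sig = (2; 2,2)
  • {3,4,6}:  v_{3} + v_{4} + v_{6} = 0 ; sig = (3; —)
  • {3,5,7}:  v_{3} + v_{5} + v_{7} = v_{1} ; sig = (3; 1)
  • {1,4,6}:  v_{1} + v_{4} + v_{6} = v_{5} + v_{7} ; sig = (3; 1,1)
  • {4,5,6,7}:  v_{4} + v_{5} + v_{6} + v_{7} = v_{8} ; sig = (4; 1)

so the primitive-relation signature multiset is
[(2; —), (2; —), (2; 1,1), (2; 1,1), (2; 1,1), (2; 1,1,1), (2; 1,1,1), (2; 2,2), (3; —), (3; 1), (3; 1,1), (4; 1)]


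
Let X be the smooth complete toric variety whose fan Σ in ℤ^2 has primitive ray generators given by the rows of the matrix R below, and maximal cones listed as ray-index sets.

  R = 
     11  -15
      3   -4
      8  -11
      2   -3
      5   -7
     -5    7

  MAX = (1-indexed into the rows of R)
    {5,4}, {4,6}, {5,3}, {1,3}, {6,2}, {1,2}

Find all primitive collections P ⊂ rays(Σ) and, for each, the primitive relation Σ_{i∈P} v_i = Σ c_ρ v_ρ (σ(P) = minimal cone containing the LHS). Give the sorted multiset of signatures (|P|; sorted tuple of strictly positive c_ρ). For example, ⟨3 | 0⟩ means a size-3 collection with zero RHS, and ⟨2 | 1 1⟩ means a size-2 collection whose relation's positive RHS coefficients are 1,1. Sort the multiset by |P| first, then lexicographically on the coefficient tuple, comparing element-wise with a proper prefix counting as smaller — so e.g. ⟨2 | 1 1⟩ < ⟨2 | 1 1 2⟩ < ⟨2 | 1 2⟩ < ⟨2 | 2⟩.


Σ has 9 primitive collections:

  {5,6}:  v_{5} + v_{6} = 0  so sig = ⟨2 | 0⟩
  {2,3}:  v_{2} + v_{3} = v_{1}  so sig = ⟨2 | 1⟩
  {2,4}:  v_{2} + v_{4} = v_{5}  so sig = ⟨2 | 1⟩
  {2,5}:  v_{2} + v_{5} = v_{3}  so sig = ⟨2 | 1⟩
  {3,6}:  v_{3} + v_{6} = v_{2}  so sig = ⟨2 | 1⟩
  {1,4}:  v_{1} + v_{4} = v_{3} + v_{5}  so sig = ⟨2 | 1 1⟩
  {1,5}:  v_{1} + v_{5} = 2·v_{3}  so sig = ⟨2 | 2⟩
  {1,6}:  v_{1} + v_{6} = 2·v_{2}  so sig = ⟨2 | 2⟩
  {3,4}:  v_{3} + v_{4} = 2·v_{5}  so sig = ⟨2 | 2⟩

Sorted signature multiset PRS(X):
    ⟨2 | 0⟩
    ⟨2 | 1⟩
    ⟨2 | 1⟩
    ⟨2 | 1⟩
    ⟨2 | 1⟩
    ⟨2 | 1 1⟩
    ⟨2 | 2⟩
    ⟨2 | 2⟩
    ⟨2 | 2⟩


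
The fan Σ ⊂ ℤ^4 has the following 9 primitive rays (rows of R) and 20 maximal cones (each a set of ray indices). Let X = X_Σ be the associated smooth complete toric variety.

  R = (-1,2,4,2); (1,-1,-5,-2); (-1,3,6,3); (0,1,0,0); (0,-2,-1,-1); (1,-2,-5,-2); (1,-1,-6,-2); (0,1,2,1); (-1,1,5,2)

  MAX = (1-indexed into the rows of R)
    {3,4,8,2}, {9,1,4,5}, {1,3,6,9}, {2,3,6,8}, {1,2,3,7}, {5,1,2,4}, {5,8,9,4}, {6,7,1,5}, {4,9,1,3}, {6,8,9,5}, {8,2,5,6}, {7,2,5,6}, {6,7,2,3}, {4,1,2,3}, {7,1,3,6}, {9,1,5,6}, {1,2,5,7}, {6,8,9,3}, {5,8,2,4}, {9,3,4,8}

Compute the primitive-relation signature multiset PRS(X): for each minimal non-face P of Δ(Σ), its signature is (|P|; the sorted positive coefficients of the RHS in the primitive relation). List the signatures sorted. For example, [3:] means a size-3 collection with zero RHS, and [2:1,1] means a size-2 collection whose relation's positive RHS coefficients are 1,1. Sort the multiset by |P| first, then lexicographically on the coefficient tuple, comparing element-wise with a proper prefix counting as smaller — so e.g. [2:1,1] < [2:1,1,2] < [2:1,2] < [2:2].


Primitive collections (8):

  {2,9}:  v_{2} + v_{9} = 0  ⟹  sig = [2:]
  {1,8}:  v_{1} + v_{8} = v_{3}  ⟹  sig = [2:1]
  {3,5}:  v_{3} + v_{5} = v_{9}  ⟹  sig = [2:1]
  {4,6}:  v_{4} + v_{6} = v_{2}  ⟹  sig = [2:1]
  {7,9}:  v_{7} + v_{9} = v_{1} + v_{6}  ⟹  sig = [2:1,1]
  {7,8}:  v_{7} + v_{8} = v_{2} + v_{3} + v_{6}  ⟹  sig = [2:1,1,1]
  {4,7}:  v_{4} + v_{7} = v_{1} + 2·v_{2}  ⟹  sig = [2:1,2]
  {1,2,6}:  v_{1} + v_{2} + v_{6} = v_{7}  ⟹  sig = [3:1]

Signatures (|P|; sorted positive RHS coefficients), sorted:
    |P|=2: 7 collections, coeffs (), (1), (1), (1), (1,1), (1,1,1), (1,2)
    |P|=3: 1 collection, coeffs (1)


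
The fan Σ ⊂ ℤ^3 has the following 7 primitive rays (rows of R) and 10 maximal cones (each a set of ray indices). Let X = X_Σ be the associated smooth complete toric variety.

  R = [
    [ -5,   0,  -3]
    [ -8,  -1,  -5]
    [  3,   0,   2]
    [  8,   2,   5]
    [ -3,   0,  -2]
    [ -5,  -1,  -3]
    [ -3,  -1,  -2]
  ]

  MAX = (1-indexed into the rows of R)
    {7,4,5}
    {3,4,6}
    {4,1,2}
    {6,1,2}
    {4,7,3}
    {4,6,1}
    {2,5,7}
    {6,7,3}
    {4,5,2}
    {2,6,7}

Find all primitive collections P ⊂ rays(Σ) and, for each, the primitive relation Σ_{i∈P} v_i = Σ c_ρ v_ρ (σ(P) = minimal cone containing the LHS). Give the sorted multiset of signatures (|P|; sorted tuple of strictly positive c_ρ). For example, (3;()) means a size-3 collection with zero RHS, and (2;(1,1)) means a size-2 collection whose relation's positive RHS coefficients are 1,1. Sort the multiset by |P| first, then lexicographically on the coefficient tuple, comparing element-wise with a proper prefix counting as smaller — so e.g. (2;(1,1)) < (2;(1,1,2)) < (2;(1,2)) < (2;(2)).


Minimal non-faces — 9 found among 7 rays, 10 max cones:

  P = {3,5}:  v_{3} + v_{5} = 0  ⟹  sig = (2;())
  P = {1,7}:  v_{1} + v_{7} = v_{2}  ⟹  sig = (2;(1))
  P = {2,3}:  v_{2} + v_{3} = v_{6}  ⟹  sig = (2;(1))
  P = {5,6}:  v_{5} + v_{6} = v_{2}  ⟹  sig = (2;(1))
  P = {1,3}:  v_{1} + v_{3} = v_{4} + 2·v_{6}  ⟹  sig = (2;(1,2))
  P = {1,5}:  v_{1} + v_{5} = 2·v_{2} + v_{4}  ⟹  sig = (2;(1,2))
  P = {4,6,7}:  v_{4} + v_{6} + v_{7} = 0  ⟹  sig = (3;())
  P = {2,4,6}:  v_{2} + v_{4} + v_{6} = v_{1}  ⟹  sig = (3;(1))
  P = {2,4,7}:  v_{2} + v_{4} + v_{7} = v_{5}  ⟹  sig = (3;(1))

Sorted signature multiset PRS(X):
    |P|=2: 6 collections, coeffs (), (1), (1), (1), (1,2), (1,2)
    |P|=3: 3 collections, coeffs (), (1), (1)


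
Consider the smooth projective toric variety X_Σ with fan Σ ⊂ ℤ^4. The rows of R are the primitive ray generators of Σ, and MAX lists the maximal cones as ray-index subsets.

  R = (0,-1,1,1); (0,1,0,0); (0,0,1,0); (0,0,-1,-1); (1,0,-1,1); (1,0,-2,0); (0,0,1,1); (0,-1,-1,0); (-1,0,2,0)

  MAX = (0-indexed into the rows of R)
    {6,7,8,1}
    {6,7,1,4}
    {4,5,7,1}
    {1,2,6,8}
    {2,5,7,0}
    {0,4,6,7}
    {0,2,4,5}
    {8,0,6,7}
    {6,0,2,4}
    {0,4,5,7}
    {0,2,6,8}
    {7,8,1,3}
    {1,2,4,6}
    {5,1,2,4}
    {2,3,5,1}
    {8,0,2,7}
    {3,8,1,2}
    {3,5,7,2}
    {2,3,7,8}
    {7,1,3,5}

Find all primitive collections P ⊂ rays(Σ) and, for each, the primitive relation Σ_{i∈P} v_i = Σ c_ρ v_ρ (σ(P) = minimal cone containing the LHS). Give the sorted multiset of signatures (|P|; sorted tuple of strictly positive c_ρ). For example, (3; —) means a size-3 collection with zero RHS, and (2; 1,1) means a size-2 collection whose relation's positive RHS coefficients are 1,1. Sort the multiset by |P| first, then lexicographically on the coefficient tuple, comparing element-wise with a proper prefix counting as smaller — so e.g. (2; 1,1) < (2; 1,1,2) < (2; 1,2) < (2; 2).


The 10 primitive collections of Σ (r=9, n=4):

  P={3,6}:  v_{3} + v_{6} = 0  so sig = (2; —)
  P={5,8}:  v_{5} + v_{8} = 0  so sig = (2; —)
  P={0,1}:  v_{0} + v_{1} = v_{6}  so sig = (2; 1)
  P={3,4}:  v_{3} + v_{4} = v_{5}  so sig = (2; 1)
  P={4,8}:  v_{4} + v_{8} = v_{6}  so sig = (2; 1)
  P={5,6}:  v_{5} + v_{6} = v_{4}  so sig = (2; 1)
  P={0,3}:  v_{0} + v_{3} = v_{2} + v_{7}  so sig = (2; 1,1)
  P={1,2,7}:  v_{1} + v_{2} + v_{7} = 0  so sig = (3; —)
  P={2,6,7}:  v_{2} + v_{6} + v_{7} = v_{0}  so sig = (3; 1)
  P={2,4,7}:  v_{2} + v_{4} + v_{7} = v_{0} + v_{5}  so sig = (3; 1,1)

Sorted signature multiset PRS(X):
[(2; —), (2; —), (2; 1), (2; 1), (2; 1), (2; 1), (2; 1,1), (3; —), (3; 1), (3; 1,1)]


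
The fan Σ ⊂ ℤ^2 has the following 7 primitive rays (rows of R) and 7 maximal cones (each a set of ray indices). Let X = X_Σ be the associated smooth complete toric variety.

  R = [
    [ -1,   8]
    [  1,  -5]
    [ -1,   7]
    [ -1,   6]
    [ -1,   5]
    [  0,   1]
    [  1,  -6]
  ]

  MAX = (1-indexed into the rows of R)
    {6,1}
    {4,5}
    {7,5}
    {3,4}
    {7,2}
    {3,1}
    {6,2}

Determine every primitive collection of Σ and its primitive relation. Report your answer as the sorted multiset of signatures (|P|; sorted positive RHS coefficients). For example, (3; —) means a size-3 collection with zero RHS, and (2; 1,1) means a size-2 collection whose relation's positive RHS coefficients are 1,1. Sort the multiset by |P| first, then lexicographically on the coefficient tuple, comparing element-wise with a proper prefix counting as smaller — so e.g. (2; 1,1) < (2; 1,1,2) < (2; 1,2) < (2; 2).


The 14 primitive collections of Σ (r=7, n=2):

  • {2,5}:  v_{2} + v_{5} = 0 ; sig = (2; —)
  • {4,7}:  v_{4} + v_{7} = 0 ; sig = (2; —)
  • {2,4}:  v_{2} + v_{4} = v_{6} ; sig = (2; 1)
  • {3,6}:  v_{3} + v_{6} = v_{1} ; sig = (2; 1)
  • {3,7}:  v_{3} + v_{7} = v_{6} ; sig = (2; 1)
  • {4,6}:  v_{4} + v_{6} = v_{3} ; sig = (2; 1)
  • {5,6}:  v_{5} + v_{6} = v_{4} ; sig = (2; 1)
  • {6,7}:  v_{6} + v_{7} = v_{2} ; sig = (2; 1)
  • {1,5}:  v_{1} + v_{5} = v_{3} + v_{4} ; sig = (2; 1,1)
  • {1,4}:  v_{1} + v_{4} = 2·v_{3} ; sig = (2; 2)
  • {1,7}:  v_{1} + v_{7} = 2·v_{6} ; sig = (2; 2)
  • {2,3}:  v_{2} + v_{3} = 2·v_{6} ; sig = (2; 2)
  • {3,5}:  v_{3} + v_{5} = 2·v_{4} ; sig = (2; 2)
  • {1,2}:  v_{1} + v_{2} = 3·v_{6} ; sig = (2; 3)

Sorted signature multiset PRS(X):
{ (2; —) ×2,  (2; 1) ×6,  (2; 1,1),  (2; 2) ×4,  (2; 3) }


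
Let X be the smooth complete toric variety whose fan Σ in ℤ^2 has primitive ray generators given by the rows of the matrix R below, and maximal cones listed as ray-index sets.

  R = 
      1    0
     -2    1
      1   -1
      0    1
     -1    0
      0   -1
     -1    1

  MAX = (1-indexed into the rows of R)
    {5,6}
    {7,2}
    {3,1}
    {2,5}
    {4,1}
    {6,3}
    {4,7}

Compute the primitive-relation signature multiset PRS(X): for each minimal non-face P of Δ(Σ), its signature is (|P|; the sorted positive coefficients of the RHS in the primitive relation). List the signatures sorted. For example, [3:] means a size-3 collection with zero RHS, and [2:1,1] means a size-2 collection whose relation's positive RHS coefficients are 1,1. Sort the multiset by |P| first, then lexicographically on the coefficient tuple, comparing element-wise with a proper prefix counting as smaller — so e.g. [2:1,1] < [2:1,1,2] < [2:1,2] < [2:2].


Minimal non-faces — 14 found among 7 rays, 7 max cones:

  • {1,5}:  v_{1} + v_{5} = 0  ⟹  sig = [2:]
  • {3,7}:  v_{3} + v_{7} = 0  ⟹  sig = [2:]
  • {4,6}:  v_{4} + v_{6} = 0  ⟹  sig = [2:]
  • {1,2}:  v_{1} + v_{2} = v_{7}  ⟹  sig = [2:1]
  • {1,6}:  v_{1} + v_{6} = v_{3}  ⟹  sig = [2:1]
  • {1,7}:  v_{1} + v_{7} = v_{4}  ⟹  sig = [2:1]
  • {2,3}:  v_{2} + v_{3} = v_{5}  ⟹  sig = [2:1]
  • {3,4}:  v_{3} + v_{4} = v_{1}  ⟹  sig = [2:1]
  • {3,5}:  v_{3} + v_{5} = v_{6}  ⟹  sig = [2:1]
  • {4,5}:  v_{4} + v_{5} = v_{7}  ⟹  sig = [2:1]
  • {5,7}:  v_{5} + v_{7} = v_{2}  ⟹  sig = [2:1]
  • {6,7}:  v_{6} + v_{7} = v_{5}  ⟹  sig = [2:1]
  • {2,4}:  v_{2} + v_{4} = 2·v_{7}  ⟹  sig = [2:2]
  • {2,6}:  v_{2} + v_{6} = 2·v_{5}  ⟹  sig = [2:2]

so the primitive-relation signature multiset is
{ [2:] ×3,  [2:1] ×9,  [2:2] ×2 }


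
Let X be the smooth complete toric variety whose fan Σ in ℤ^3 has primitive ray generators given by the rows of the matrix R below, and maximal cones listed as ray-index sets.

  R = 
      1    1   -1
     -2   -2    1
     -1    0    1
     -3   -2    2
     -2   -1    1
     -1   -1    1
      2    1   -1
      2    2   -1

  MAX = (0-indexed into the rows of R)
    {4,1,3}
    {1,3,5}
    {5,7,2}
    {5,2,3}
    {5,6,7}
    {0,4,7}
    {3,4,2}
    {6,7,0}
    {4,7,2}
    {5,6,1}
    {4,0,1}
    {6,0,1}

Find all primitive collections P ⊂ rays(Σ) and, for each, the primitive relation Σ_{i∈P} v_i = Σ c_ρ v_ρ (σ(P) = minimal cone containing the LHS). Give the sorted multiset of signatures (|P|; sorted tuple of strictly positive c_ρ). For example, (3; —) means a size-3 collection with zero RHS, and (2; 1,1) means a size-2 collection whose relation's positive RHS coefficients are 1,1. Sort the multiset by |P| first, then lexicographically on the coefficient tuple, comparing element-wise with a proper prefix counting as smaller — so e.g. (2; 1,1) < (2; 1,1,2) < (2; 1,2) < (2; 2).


Primitive collections (10):

  P={0,5}:  v_{0} + v_{5} = 0 ; sig = (2; —)
  P={1,7}:  v_{1} + v_{7} = 0 ; sig = (2; —)
  P={4,6}:  v_{4} + v_{6} = 0 ; sig = (2; —)
  P={0,3}:  v_{0} + v_{3} = v_{4} ; sig = (2; 1)
  P={1,2}:  v_{1} + v_{2} = v_{3} ; sig = (2; 1)
  P={3,6}:  v_{3} + v_{6} = v_{5} ; sig = (2; 1)
  P={3,7}:  v_{3} + v_{7} = v_{2} ; sig = (2; 1)
  P={4,5}:  v_{4} + v_{5} = v_{3} ; sig = (2; 1)
  P={0,2}:  v_{0} + v_{2} = v_{4} + v_{7} ; sig = (2; 1,1)
  P={2,6}:  v_{2} + v_{6} = v_{5} + v_{7} ; sig = (2; 1,1)

Hence PRS(X_Σ) =
    (2; —)
    (2; —)
    (2; —)
    (2; 1)
    (2; 1)
    (2; 1)
    (2; 1)
    (2; 1)
    (2; 1,1)
    (2; 1,1)


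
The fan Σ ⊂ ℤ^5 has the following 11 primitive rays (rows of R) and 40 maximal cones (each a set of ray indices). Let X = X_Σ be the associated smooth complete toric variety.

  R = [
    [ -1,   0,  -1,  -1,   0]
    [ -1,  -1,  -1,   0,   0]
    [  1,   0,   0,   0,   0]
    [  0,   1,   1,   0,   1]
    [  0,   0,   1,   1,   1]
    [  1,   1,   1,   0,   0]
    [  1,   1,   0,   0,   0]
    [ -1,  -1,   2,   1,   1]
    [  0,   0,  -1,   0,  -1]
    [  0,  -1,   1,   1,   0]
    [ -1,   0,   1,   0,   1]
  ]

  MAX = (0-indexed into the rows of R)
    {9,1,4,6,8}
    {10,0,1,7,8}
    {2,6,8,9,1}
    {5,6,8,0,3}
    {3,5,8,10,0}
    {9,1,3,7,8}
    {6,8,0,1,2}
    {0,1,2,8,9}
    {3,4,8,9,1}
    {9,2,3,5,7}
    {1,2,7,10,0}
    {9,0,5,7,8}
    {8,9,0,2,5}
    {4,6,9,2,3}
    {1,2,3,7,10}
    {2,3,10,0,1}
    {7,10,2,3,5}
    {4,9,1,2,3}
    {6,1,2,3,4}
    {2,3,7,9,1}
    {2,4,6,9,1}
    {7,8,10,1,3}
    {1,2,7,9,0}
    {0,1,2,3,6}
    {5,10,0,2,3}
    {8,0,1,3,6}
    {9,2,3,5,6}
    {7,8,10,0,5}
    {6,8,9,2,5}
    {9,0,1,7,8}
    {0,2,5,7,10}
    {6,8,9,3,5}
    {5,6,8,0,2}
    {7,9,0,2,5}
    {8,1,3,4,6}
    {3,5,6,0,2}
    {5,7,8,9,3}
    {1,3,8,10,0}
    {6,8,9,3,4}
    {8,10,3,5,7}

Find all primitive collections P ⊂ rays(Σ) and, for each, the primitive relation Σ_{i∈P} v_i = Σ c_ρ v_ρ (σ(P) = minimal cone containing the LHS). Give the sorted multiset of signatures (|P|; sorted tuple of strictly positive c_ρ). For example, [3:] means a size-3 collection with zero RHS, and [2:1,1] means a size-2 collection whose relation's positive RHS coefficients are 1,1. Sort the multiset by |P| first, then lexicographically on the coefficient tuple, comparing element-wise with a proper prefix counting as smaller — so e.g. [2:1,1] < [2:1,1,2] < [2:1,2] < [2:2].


16 collections generate NE(X_Σ); each relation:

  P = {1,5}:  v_{1} + v_{5} = 0 — sig = [2:]
  P = {6,10}:  v_{6} + v_{10} = v_{3} — sig = [2:1]
  P = {9,10}:  v_{9} + v_{10} = v_{7} — sig = [2:1]
  P = {0,4}:  v_{0} + v_{4} = v_{1} + v_{3} — sig = [2:1,1]
  P = {6,7}:  v_{6} + v_{7} = v_{3} + v_{9} — sig = [2:1,1]
  P = {4,5}:  v_{4} + v_{5} = v_{3} + v_{6} + v_{9} — sig = [2:1,1,1]
  P = {4,10}:  v_{4} + v_{10} = v_{1} + 2·v_{3} + v_{9} — sig = [2:1,1,2]
  P = {4,7}:  v_{4} + v_{7} = v_{1} + 2·v_{3} + 2·v_{9} — sig = [2:1,2,2]
  P = {0,6,9}:  v_{0} + v_{6} + v_{9} = 0 — sig = [3:]
  P = {2,8,10}:  v_{2} + v_{8} + v_{10} = 0 — sig = [3:]
  P = {0,3,9}:  v_{0} + v_{3} + v_{9} = v_{10} — sig = [3:1]
  P = {2,3,8}:  v_{2} + v_{3} + v_{8} = v_{6} — sig = [3:1]
  P = {2,7,8}:  v_{2} + v_{7} + v_{8} = v_{9} — sig = [3:1]
  P = {2,4,8}:  v_{2} + v_{4} + v_{8} = v_{1} + 2·v_{6} + v_{9} — sig = [3:1,1,2]
  P = {0,3,7}:  v_{0} + v_{3} + v_{7} = 2·v_{10} — sig = [3:2]
  P = {1,3,6,9}:  v_{1} + v_{3} + v_{6} + v_{9} = v_{4} — sig = [4:1]

Signatures (|P|; sorted positive RHS coefficients), sorted:
    |P|=2: 8 collections, coeffs (), (1), (1), (1,1), (1,1), (1,1,1), (1,1,2), (1,2,2)
    |P|=3: 7 collections, coeffs (), (), (1), (1), (1), (1,1,2), (2)
    |P|=4: 1 collection, coeffs (1)


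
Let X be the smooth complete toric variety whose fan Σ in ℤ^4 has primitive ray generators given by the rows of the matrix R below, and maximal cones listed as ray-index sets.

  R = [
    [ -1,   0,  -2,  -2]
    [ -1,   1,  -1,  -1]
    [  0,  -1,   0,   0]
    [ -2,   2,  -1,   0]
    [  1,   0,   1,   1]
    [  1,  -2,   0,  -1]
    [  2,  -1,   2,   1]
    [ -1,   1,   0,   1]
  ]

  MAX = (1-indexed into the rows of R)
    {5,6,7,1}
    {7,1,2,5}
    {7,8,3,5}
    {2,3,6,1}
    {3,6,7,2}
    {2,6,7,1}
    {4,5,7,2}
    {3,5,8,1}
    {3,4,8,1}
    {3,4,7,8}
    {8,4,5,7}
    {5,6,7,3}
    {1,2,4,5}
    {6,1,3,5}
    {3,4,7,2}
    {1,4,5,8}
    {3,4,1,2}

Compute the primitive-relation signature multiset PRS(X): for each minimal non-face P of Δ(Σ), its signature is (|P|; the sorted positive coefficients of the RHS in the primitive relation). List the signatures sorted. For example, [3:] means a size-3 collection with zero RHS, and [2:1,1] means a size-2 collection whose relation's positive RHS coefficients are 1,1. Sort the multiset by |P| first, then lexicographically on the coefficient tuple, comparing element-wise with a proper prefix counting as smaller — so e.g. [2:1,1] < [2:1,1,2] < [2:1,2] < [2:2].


9 collections generate NE(X_Σ); each relation:

  • {2,8}:  v_{2} + v_{8} = v_{4}  so sig = [2:1]
  • {6,8}:  v_{6} + v_{8} = v_{3}  so sig = [2:1]
  • {4,6}:  v_{4} + v_{6} = v_{2} + v_{3}  so sig = [2:1,1]
  • {1,7,8}:  v_{1} + v_{7} + v_{8} = 0  so sig = [3:]
  • {2,3,5}:  v_{2} + v_{3} + v_{5} = 0  so sig = [3:]
  • {1,3,7}:  v_{1} + v_{3} + v_{7} = v_{6}  so sig = [3:1]
  • {1,4,7}:  v_{1} + v_{4} + v_{7} = v_{2}  so sig = [3:1]
  • {3,4,5}:  v_{3} + v_{4} + v_{5} = v_{8}  so sig = [3:1]
  • {2,5,6}:  v_{2} + v_{5} + v_{6} = v_{1} + v_{7}  so sig = [3:1,1]

Sorted signature multiset PRS(X):
    |P|=2: 3 collections, coeffs (1), (1), (1,1)
    |P|=3: 6 collections, coeffs (), (), (1), (1), (1), (1,1)


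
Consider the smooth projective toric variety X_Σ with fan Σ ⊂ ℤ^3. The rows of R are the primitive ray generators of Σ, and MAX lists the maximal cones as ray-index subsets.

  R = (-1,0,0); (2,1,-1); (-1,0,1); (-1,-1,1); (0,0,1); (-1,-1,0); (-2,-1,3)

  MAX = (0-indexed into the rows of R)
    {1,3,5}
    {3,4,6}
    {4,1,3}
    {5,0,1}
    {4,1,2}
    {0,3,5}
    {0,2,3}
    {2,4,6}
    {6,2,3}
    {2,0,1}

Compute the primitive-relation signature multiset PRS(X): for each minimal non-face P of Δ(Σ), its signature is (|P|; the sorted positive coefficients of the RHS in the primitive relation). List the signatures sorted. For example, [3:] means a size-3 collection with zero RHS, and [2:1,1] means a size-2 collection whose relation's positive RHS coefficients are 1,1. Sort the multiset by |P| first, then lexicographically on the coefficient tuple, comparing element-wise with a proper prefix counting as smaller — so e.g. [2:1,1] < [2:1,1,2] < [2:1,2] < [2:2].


9 minimal non-faces of Δ(Σ) (on 7 rays):

  P = {0,4}:  v_{0} + v_{4} = v_{2}  ⇒ sig = [2:1]
  P = {4,5}:  v_{4} + v_{5} = v_{3}  ⇒ sig = [2:1]
  P = {2,5}:  v_{2} + v_{5} = v_{0} + v_{3}  ⇒ sig = [2:1,1]
  P = {0,6}:  v_{0} + v_{6} = 2·v_{2} + v_{3}  ⇒ sig = [2:1,2]
  P = {5,6}:  v_{5} + v_{6} = v_{2} + 2·v_{3}  ⇒ sig = [2:1,2]
  P = {1,6}:  v_{1} + v_{6} = 2·v_{4}  ⇒ sig = [2:2]
  P = {0,1,3}:  v_{0} + v_{1} + v_{3} = 0  ⇒ sig = [3:]
  P = {1,2,3}:  v_{1} + v_{2} + v_{3} = v_{4}  ⇒ sig = [3:1]
  P = {2,3,4}:  v_{2} + v_{3} + v_{4} = v_{6}  ⇒ sig = [3:1]

so the primitive-relation signature multiset is
[[2:1], [2:1], [2:1,1], [2:1,2], [2:1,2], [2:2], [3:], [3:1], [3:1]]


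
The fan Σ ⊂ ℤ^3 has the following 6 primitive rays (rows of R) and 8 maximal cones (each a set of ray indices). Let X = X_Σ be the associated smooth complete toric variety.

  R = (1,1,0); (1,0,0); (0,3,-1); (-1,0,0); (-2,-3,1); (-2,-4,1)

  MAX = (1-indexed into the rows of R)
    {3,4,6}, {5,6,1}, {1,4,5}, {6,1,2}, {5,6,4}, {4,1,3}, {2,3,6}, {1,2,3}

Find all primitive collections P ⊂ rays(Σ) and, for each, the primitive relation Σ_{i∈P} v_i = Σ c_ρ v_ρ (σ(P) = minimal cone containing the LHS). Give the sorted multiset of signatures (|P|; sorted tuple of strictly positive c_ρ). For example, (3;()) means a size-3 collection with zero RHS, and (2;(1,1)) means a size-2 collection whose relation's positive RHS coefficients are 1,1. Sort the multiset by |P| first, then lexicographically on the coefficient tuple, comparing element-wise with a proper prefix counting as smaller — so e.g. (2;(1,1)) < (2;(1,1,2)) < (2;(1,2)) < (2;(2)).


Minimal non-faces — 5 found among 6 rays, 8 max cones:

  P={2,4}:  v_{2} + v_{4} = 0  →  sig = (2;())
  P={2,5}:  v_{2} + v_{5} = v_{1} + v_{6}  →  sig = (2;(1,1))
  P={3,5}:  v_{3} + v_{5} = 2·v_{4}  →  sig = (2;(2))
  P={1,3,6}:  v_{1} + v_{3} + v_{6} = v_{4}  →  sig = (3;(1))
  P={1,4,6}:  v_{1} + v_{4} + v_{6} = v_{5}  →  sig = (3;(1))

Sorted signature multiset PRS(X):
    (2;())
    (2;(1,1))
    (2;(2))
    (3;(1))
    (3;(1))


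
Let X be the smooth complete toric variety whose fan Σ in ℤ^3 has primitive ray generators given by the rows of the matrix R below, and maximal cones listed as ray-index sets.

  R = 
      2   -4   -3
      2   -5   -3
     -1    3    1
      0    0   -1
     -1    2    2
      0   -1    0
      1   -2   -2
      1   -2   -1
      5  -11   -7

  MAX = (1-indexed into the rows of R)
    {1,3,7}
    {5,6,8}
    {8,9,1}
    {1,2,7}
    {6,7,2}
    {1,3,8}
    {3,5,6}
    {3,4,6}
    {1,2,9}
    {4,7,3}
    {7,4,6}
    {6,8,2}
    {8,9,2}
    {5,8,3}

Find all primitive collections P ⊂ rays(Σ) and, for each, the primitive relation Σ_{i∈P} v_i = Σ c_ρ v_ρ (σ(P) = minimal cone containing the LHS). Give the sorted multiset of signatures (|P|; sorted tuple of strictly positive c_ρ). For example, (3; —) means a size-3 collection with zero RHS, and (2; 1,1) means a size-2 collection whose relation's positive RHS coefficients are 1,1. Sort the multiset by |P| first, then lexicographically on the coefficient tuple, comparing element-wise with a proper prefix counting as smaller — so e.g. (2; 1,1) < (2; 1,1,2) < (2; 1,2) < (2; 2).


Σ has 18 primitive collections:

  {5,7}:  v_{5} + v_{7} = 0  →  sig = (2; —)
  {1,5}:  v_{1} + v_{5} = v_{8}  →  sig = (2; 1)
  {1,6}:  v_{1} + v_{6} = v_{2}  →  sig = (2; 1)
  {2,3}:  v_{2} + v_{3} = v_{7}  →  sig = (2; 1)
  {4,8}:  v_{4} + v_{8} = v_{7}  →  sig = (2; 1)
  {7,8}:  v_{7} + v_{8} = v_{1}  →  sig = (2; 1)
  {2,5}:  v_{2} + v_{5} = v_{6} + v_{8}  →  sig = (2; 1,1)
  {4,5}:  v_{4} + v_{5} = v_{3} + v_{6}  →  sig = (2; 1,1)
  {4,9}:  v_{4} + v_{9} = v_{1} + v_{2} + v_{7}  →  sig = (2; 1,1,1)
  {2,4}:  v_{2} + v_{4} = v_{6} + 2·v_{7}  →  sig = (2; 1,2)
  {5,9}:  v_{5} + v_{9} = v_{2} + 2·v_{8}  →  sig = (2; 1,2)
  {6,9}:  v_{6} + v_{9} = 2·v_{2} + v_{8}  →  sig = (2; 1,2)
  {7,9}:  v_{7} + v_{9} = 2·v_{1} + v_{2}  →  sig = (2; 1,2)
  {1,4}:  v_{1} + v_{4} = 2·v_{7}  →  sig = (2; 2)
  {3,9}:  v_{3} + v_{9} = 2·v_{1}  →  sig = (2; 2)
  {3,6,8}:  v_{3} + v_{6} + v_{8} = 0  →  sig = (3; —)
  {1,2,8}:  v_{1} + v_{2} + v_{8} = v_{9}  →  sig = (3; 1)
  {3,6,7}:  v_{3} + v_{6} + v_{7} = v_{4}  →  sig = (3; 1)

Hence PRS(X_Σ) =
    |P|=2: 15 collections, coeffs (), (1), (1), (1), (1), (1), (1,1), (1,1), (1,1,1), (1,2), (1,2), (1,2), (1,2), (2), (2)
    |P|=3: 3 collections, coeffs (), (1), (1)


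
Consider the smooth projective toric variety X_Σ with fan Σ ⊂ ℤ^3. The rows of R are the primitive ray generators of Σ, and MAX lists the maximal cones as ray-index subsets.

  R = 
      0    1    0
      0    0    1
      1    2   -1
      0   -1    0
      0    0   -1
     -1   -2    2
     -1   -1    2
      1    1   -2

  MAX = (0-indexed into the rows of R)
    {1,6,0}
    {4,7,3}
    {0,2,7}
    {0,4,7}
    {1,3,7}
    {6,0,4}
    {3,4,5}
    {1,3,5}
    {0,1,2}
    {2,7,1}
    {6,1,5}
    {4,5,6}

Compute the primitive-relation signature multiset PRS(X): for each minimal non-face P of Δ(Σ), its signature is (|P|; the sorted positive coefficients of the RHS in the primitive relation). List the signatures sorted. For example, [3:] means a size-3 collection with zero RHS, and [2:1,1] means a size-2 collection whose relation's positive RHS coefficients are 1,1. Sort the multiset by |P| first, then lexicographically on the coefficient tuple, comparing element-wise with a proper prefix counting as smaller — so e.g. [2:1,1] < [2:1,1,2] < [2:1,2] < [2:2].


|primitive collections| = 11. Relations:

  • {0,3}:  v_{0} + v_{3} = 0  →  sig = [2:]
  • {1,4}:  v_{1} + v_{4} = 0  →  sig = [2:]
  • {6,7}:  v_{6} + v_{7} = 0  →  sig = [2:]
  • {0,5}:  v_{0} + v_{5} = v_{6}  →  sig = [2:1]
  • {2,5}:  v_{2} + v_{5} = v_{1}  →  sig = [2:1]
  • {3,6}:  v_{3} + v_{6} = v_{5}  →  sig = [2:1]
  • {5,7}:  v_{5} + v_{7} = v_{3}  →  sig = [2:1]
  • {2,3}:  v_{2} + v_{3} = v_{1} + v_{7}  →  sig = [2:1,1]
  • {2,4}:  v_{2} + v_{4} = v_{0} + v_{7}  →  sig = [2:1,1]
  • {2,6}:  v_{2} + v_{6} = v_{0} + v_{1}  →  sig = [2:1,1]
  • {0,1,7}:  v_{0} + v_{1} + v_{7} = v_{2}  →  sig = [3:1]

Signatures (|P|; sorted positive RHS coefficients), sorted:
    |P|=2: 10 collections, coeffs (), (), (), (1), (1), (1), (1), (1,1), (1,1), (1,1)
    |P|=3: 1 collection, coeffs (1)


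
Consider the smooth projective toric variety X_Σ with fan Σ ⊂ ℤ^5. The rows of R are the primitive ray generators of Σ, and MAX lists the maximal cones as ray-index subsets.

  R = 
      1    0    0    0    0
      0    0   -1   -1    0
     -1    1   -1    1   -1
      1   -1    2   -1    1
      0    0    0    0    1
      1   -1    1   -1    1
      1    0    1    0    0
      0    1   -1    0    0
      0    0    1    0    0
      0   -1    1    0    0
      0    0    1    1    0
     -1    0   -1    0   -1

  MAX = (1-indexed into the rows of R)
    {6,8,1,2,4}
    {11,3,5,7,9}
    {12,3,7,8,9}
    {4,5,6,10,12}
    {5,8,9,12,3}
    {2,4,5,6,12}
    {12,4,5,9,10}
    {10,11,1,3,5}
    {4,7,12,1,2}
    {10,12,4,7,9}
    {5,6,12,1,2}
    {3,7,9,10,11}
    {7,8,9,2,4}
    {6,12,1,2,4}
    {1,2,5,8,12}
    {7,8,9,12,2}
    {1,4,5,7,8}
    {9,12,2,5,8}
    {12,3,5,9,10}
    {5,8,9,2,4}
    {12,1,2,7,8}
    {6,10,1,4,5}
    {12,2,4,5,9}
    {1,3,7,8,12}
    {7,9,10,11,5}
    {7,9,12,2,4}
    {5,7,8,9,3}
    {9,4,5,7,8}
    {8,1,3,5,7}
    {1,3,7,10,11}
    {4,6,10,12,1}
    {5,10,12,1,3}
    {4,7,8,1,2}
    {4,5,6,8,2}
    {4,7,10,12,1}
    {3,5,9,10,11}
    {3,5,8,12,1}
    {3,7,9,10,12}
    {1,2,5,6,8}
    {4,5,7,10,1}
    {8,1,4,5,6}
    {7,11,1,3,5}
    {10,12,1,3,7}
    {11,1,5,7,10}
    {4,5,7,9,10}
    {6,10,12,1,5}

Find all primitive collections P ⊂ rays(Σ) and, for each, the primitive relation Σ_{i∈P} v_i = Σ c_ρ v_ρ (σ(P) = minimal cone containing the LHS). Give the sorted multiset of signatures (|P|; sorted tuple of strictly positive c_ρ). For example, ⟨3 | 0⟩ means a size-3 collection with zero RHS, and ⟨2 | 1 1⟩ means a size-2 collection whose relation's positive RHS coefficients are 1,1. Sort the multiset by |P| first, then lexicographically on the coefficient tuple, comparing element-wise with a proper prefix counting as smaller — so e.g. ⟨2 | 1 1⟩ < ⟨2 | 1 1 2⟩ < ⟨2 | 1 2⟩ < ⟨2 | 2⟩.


Δ(Σ) — 12 vertices, 20 min non-faces:

  P = {2,11}:  v_{2} + v_{11} = 0 ; sig = ⟨2 | 0⟩
  P = {3,6}:  v_{3} + v_{6} = 0 ; sig = ⟨2 | 0⟩
  P = {8,10}:  v_{8} + v_{10} = 0 ; sig = ⟨2 | 0⟩
  P = {1,9}:  v_{1} + v_{9} = v_{7} ; sig = ⟨2 | 1⟩
  P = {3,4}:  v_{3} + v_{4} = v_{9} ; sig = ⟨2 | 1⟩
  P = {6,9}:  v_{6} + v_{9} = v_{4} ; sig = ⟨2 | 1⟩
  P = {2,3}:  v_{2} + v_{3} = v_{8} + v_{12} ; sig = ⟨2 | 1 1⟩
  P = {2,10}:  v_{2} + v_{10} = v_{6} + v_{12} ; sig = ⟨2 | 1 1⟩
  P = {6,7}:  v_{6} + v_{7} = v_{1} + v_{4} ; sig = ⟨2 | 1 1⟩
  P = {11,12}:  v_{11} + v_{12} = v_{3} + v_{10} ; sig = ⟨2 | 1 1⟩
  P = {6,11}:  v_{6} + v_{11} = v_{5} + v_{7} + v_{10} ; sig = ⟨2 | 1 1 1⟩
  P = {8,11}:  v_{8} + v_{11} = v_{3} + v_{5} + v_{7} ; sig = ⟨2 | 1 1 1⟩
  P = {4,11}:  v_{4} + v_{11} = v_{5} + v_{7} + v_{9} + v_{10} ; sig = ⟨2 | 1 1 1 1⟩
  P = {5,7,12}:  v_{5} + v_{7} + v_{12} = 0 ; sig = ⟨3 | 0⟩
  P = {6,8,12}:  v_{6} + v_{8} + v_{12} = v_{2} ; sig = ⟨3 | 1⟩
  P = {2,5,7}:  v_{2} + v_{5} + v_{7} = v_{6} + v_{8} ; sig = ⟨3 | 1 1⟩
  P = {4,8,12}:  v_{4} + v_{8} + v_{12} = v_{2} + v_{9} ; sig = ⟨3 | 1 1⟩
  P = {1,4,5,12}:  v_{1} + v_{4} + v_{5} + v_{12} = v_{6} ; sig = ⟨4 | 1⟩
  P = {3,5,7,10}:  v_{3} + v_{5} + v_{7} + v_{10} = v_{11} ; sig = ⟨4 | 1⟩
  P = {1,2,4,5}:  v_{1} + v_{2} + v_{4} + v_{5} = 2·v_{6} + v_{8} ; sig = ⟨4 | 1 2⟩

Sorted signature multiset PRS(X):
    ⟨2 | 0⟩
    ⟨2 | 0⟩
    ⟨2 | 0⟩
    ⟨2 | 1⟩
    ⟨2 | 1⟩
    ⟨2 | 1⟩
    ⟨2 | 1 1⟩
    ⟨2 | 1 1⟩
    ⟨2 | 1 1⟩
    ⟨2 | 1 1⟩
    ⟨2 | 1 1 1⟩
    ⟨2 | 1 1 1⟩
    ⟨2 | 1 1 1 1⟩
    ⟨3 | 0⟩
    ⟨3 | 1⟩
    ⟨3 | 1 1⟩
    ⟨3 | 1 1⟩
    ⟨4 | 1⟩
    ⟨4 | 1⟩
    ⟨4 | 1 2⟩


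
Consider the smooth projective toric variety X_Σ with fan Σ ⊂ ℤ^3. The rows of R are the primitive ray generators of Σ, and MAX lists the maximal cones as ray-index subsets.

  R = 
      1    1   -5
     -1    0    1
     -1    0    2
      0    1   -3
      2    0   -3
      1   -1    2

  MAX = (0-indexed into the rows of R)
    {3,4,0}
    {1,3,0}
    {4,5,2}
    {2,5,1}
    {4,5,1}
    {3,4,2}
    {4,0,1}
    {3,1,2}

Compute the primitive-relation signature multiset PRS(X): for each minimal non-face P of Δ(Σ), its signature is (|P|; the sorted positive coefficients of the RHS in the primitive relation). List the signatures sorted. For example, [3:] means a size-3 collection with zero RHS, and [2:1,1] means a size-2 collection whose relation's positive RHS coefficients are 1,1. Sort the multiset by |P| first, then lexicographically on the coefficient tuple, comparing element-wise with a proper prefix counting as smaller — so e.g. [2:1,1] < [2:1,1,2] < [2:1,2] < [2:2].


Minimal non-faces — 5 found among 6 rays, 8 max cones:

  {0,2}:  v_{0} + v_{2} = v_{3}  so sig = [2:1]
  {0,5}:  v_{0} + v_{5} = v_{4}  so sig = [2:1]
  {3,5}:  v_{3} + v_{5} = v_{2} + v_{4}  so sig = [2:1,1]
  {1,2,4}:  v_{1} + v_{2} + v_{4} = 0  so sig = [3:]
  {1,3,4}:  v_{1} + v_{3} + v_{4} = v_{0}  so sig = [3:1]

Hence PRS(X_Σ) =
    [2:1]
    [2:1]
    [2:1,1]
    [3:]
    [3:1]


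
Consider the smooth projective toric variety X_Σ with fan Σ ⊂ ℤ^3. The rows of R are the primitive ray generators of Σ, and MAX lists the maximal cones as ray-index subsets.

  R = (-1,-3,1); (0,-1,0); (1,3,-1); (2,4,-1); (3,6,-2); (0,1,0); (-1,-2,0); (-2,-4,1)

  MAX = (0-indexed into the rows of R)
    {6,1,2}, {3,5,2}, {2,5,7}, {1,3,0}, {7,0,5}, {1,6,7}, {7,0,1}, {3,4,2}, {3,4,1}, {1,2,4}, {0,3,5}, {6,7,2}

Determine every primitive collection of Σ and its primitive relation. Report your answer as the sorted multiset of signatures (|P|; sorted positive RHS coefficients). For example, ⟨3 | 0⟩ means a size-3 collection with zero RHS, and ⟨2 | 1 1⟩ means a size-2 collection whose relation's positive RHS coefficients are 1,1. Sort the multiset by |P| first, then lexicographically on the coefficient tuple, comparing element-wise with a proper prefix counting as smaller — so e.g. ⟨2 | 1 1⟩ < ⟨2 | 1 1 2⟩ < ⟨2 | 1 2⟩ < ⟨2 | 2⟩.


12 collections generate NE(X_Σ); each relation:

  P = {0,2}:  v_{0} + v_{2} = 0  ⇒ sig = ⟨2 | 0⟩
  P = {1,5}:  v_{1} + v_{5} = 0  ⇒ sig = ⟨2 | 0⟩
  P = {3,7}:  v_{3} + v_{7} = 0  ⇒ sig = ⟨2 | 0⟩
  P = {0,4}:  v_{0} + v_{4} = v_{1} + v_{3}  ⇒ sig = ⟨2 | 1 1⟩
  P = {0,6}:  v_{0} + v_{6} = v_{1} + v_{7}  ⇒ sig = ⟨2 | 1 1⟩
  P = {3,6}:  v_{3} + v_{6} = v_{1} + v_{2}  ⇒ sig = ⟨2 | 1 1⟩
  P = {4,5}:  v_{4} + v_{5} = v_{2} + v_{3}  ⇒ sig = ⟨2 | 1 1⟩
  P = {4,7}:  v_{4} + v_{7} = v_{1} + v_{2}  ⇒ sig = ⟨2 | 1 1⟩
  P = {5,6}:  v_{5} + v_{6} = v_{2} + v_{7}  ⇒ sig = ⟨2 | 1 1⟩
  P = {4,6}:  v_{4} + v_{6} = 2·v_{1} + 2·v_{2}  ⇒ sig = ⟨2 | 2 2⟩
  P = {1,2,3}:  v_{1} + v_{2} + v_{3} = v_{4}  ⇒ sig = ⟨3 | 1⟩
  P = {1,2,7}:  v_{1} + v_{2} + v_{7} = v_{6}  ⇒ sig = ⟨3 | 1⟩

Hence PRS(X_Σ) =
{ ⟨2 | 0⟩ ×3,  ⟨2 | 1 1⟩ ×6,  ⟨2 | 2 2⟩,  ⟨3 | 1⟩ ×2 }


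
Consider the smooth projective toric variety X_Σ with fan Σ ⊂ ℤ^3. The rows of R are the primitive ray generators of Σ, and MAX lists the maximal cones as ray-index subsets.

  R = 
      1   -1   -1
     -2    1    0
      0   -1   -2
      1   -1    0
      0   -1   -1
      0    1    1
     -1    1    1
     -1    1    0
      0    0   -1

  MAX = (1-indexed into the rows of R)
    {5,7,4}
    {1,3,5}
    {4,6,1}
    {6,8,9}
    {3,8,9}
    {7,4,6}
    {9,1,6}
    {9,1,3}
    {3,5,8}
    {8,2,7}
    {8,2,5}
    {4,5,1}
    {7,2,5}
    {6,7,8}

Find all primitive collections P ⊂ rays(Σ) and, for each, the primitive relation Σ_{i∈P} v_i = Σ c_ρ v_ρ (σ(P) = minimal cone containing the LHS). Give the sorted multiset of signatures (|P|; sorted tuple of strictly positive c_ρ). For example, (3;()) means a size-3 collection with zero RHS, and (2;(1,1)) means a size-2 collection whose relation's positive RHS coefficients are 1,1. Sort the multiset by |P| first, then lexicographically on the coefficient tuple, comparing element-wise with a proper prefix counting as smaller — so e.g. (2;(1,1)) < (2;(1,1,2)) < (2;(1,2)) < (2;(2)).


Minimal non-faces — 16 found among 9 rays, 14 max cones:

  • {1,7}:  v_{1} + v_{7} = 0  ⇒ sig = (2;())
  • {4,8}:  v_{4} + v_{8} = 0  ⇒ sig = (2;())
  • {5,6}:  v_{5} + v_{6} = 0  ⇒ sig = (2;())
  • {1,8}:  v_{1} + v_{8} = v_{9}  ⇒ sig = (2;(1))
  • {3,6}:  v_{3} + v_{6} = v_{9}  ⇒ sig = (2;(1))
  • {4,9}:  v_{4} + v_{9} = v_{1}  ⇒ sig = (2;(1))
  • {5,9}:  v_{5} + v_{9} = v_{3}  ⇒ sig = (2;(1))
  • {7,9}:  v_{7} + v_{9} = v_{8}  ⇒ sig = (2;(1))
  • {1,2}:  v_{1} + v_{2} = v_{5} + v_{8}  ⇒ sig = (2;(1,1))
  • {2,4}:  v_{2} + v_{4} = v_{5} + v_{7}  ⇒ sig = (2;(1,1))
  • {2,6}:  v_{2} + v_{6} = v_{7} + v_{8}  ⇒ sig = (2;(1,1))
  • {3,4}:  v_{3} + v_{4} = v_{1} + v_{5}  ⇒ sig = (2;(1,1))
  • {3,7}:  v_{3} + v_{7} = v_{5} + v_{8}  ⇒ sig = (2;(1,1))
  • {2,9}:  v_{2} + v_{9} = v_{5} + 2·v_{8}  ⇒ sig = (2;(1,2))
  • {2,3}:  v_{2} + v_{3} = 2·v_{5} + 2·v_{8}  ⇒ sig = (2;(2,2))
  • {5,7,8}:  v_{5} + v_{7} + v_{8} = v_{2}  ⇒ sig = (3;(1))

so the primitive-relation signature multiset is
    |P|=2: 15 collections, coeffs (), (), (), (1), (1), (1), (1), (1), (1,1), (1,1), (1,1), (1,1), (1,1), (1,2), (2,2)
    |P|=3: 1 collection, coeffs (1)


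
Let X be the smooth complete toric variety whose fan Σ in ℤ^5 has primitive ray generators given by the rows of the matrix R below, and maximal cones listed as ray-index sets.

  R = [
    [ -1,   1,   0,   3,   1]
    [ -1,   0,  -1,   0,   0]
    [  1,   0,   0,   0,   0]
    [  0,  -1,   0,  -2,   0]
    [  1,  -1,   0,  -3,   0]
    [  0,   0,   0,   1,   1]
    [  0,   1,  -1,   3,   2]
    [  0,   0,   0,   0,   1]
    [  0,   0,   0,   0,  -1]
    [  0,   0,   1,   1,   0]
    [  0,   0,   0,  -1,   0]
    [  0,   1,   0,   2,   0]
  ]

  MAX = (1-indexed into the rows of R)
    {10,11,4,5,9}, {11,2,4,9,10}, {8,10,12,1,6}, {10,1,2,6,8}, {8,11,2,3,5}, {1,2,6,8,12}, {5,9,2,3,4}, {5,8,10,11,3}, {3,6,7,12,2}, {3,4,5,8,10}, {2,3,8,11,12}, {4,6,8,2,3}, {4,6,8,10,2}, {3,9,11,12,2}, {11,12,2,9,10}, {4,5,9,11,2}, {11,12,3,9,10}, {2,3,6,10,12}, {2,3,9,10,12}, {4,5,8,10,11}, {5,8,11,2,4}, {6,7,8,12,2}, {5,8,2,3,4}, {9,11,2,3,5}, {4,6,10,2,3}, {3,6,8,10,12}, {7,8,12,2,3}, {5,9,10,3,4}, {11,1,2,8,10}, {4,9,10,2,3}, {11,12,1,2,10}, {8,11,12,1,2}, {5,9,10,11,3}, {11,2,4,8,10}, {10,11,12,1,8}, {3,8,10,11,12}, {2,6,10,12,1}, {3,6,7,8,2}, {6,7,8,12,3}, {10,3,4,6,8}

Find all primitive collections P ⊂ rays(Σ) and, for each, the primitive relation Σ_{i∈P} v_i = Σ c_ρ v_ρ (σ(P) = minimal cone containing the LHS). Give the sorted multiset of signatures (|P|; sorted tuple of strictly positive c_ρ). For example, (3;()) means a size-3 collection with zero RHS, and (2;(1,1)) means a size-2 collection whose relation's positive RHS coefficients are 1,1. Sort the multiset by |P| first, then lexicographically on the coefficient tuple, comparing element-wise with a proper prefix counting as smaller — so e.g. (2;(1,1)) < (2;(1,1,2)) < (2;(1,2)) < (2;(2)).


Minimal non-faces — 22 found among 12 rays, 40 max cones:

  P={4,12}:  v_{4} + v_{12} = 0  ⟹  sig = (2;())
  P={8,9}:  v_{8} + v_{9} = 0  ⟹  sig = (2;())
  P={1,5}:  v_{1} + v_{5} = v_{8}  ⟹  sig = (2;(1))
  P={6,11}:  v_{6} + v_{11} = v_{8}  ⟹  sig = (2;(1))
  P={1,3}:  v_{1} + v_{3} = v_{6} + v_{12}  ⟹  sig = (2;(1,1))
  P={5,12}:  v_{5} + v_{12} = v_{3} + v_{11}  ⟹  sig = (2;(1,1))
  P={1,4}:  v_{1} + v_{4} = v_{2} + v_{8} + v_{10}  ⟹  sig = (2;(1,1,1))
  P={1,9}:  v_{1} + v_{9} = v_{2} + v_{10} + v_{12}  ⟹  sig = (2;(1,1,1))
  P={5,6}:  v_{5} + v_{6} = v_{3} + v_{4} + v_{8}  ⟹  sig = (2;(1,1,1))
  P={6,9}:  v_{6} + v_{9} = v_{2} + v_{3} + v_{10}  ⟹  sig = (2;(1,1,1))
  P={4,7}:  v_{4} + v_{7} = v_{2} + v_{3} + v_{6} + v_{8}  ⟹  sig = (2;(1,1,1,1))
  P={7,9}:  v_{7} + v_{9} = v_{2} + v_{3} + v_{6} + v_{12}  ⟹  sig = (2;(1,1,1,1))
  P={7,11}:  v_{7} + v_{11} = v_{2} + v_{3} + 2·v_{8} + v_{12}  ⟹  sig = (2;(1,1,1,2))
  P={1,7}:  v_{1} + v_{7} = v_{2} + 2·v_{6} + v_{8} + 2·v_{12}  ⟹  sig = (2;(1,1,2,2))
  P={7,10}:  v_{7} + v_{10} = 2·v_{6} + v_{12}  ⟹  sig = (2;(1,2))
  P={5,7}:  v_{5} + v_{7} = v_{2} + 2·v_{3} + 2·v_{8}  ⟹  sig = (2;(1,2,2))
  P={2,5,10}:  v_{2} + v_{5} + v_{10} = v_{4}  ⟹  sig = (3;(1))
  P={3,4,11}:  v_{3} + v_{4} + v_{11} = v_{5}  ⟹  sig = (3;(1))
  P={2,3,10,11}:  v_{2} + v_{3} + v_{10} + v_{11} = 0  ⟹  sig = (4;())
  P={2,3,8,10}:  v_{2} + v_{3} + v_{8} + v_{10} = v_{6}  ⟹  sig = (4;(1))
  P={2,8,10,12}:  v_{2} + v_{8} + v_{10} + v_{12} = v_{1}  ⟹  sig = (4;(1))
  P={2,3,6,8,12}:  v_{2} + v_{3} + v_{6} + v_{8} + v_{12} = v_{7}  ⟹  sig = (5;(1))

Hence PRS(X_Σ) =
[(2;()), (2;()), (2;(1)), (2;(1)), (2;(1,1)), (2;(1,1)), (2;(1,1,1)), (2;(1,1,1)), (2;(1,1,1)), (2;(1,1,1)), (2;(1,1,1,1)), (2;(1,1,1,1)), (2;(1,1,1,2)), (2;(1,1,2,2)), (2;(1,2)), (2;(1,2,2)), (3;(1)), (3;(1)), (4;()), (4;(1)), (4;(1)), (5;(1))]


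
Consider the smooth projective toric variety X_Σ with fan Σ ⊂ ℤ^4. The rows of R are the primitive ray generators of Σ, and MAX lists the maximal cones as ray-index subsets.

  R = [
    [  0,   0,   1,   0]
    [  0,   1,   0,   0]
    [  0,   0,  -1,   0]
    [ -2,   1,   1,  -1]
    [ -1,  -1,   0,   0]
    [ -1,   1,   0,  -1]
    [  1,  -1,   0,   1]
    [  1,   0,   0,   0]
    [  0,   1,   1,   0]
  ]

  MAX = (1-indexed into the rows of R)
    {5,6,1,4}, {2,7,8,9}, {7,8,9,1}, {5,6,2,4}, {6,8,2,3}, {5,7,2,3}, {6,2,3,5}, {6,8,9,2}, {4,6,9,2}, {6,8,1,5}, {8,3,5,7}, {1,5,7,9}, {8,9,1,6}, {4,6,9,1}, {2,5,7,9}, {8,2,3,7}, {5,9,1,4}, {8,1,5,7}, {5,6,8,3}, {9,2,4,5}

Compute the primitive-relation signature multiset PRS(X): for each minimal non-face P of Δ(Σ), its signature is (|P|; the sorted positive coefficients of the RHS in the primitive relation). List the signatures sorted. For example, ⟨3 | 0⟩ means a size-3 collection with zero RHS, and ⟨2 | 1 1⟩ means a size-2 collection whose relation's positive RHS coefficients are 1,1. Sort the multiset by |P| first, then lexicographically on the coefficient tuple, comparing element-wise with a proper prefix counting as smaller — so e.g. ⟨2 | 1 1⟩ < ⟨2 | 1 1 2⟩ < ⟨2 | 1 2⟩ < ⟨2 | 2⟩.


10 minimal non-faces of Δ(Σ) (on 9 rays):

  P={1,3}:  v_{1} + v_{3} = 0 ; sig = ⟨2 | 0⟩
  P={6,7}:  v_{6} + v_{7} = 0 ; sig = ⟨2 | 0⟩
  P={1,2}:  v_{1} + v_{2} = v_{9} ; sig = ⟨2 | 1⟩
  P={3,9}:  v_{3} + v_{9} = v_{2} ; sig = ⟨2 | 1⟩
  P={4,7}:  v_{4} + v_{7} = v_{5} + v_{9} ; sig = ⟨2 | 1 1⟩
  P={4,8}:  v_{4} + v_{8} = v_{1} + v_{6} ; sig = ⟨2 | 1 1⟩
  P={3,4}:  v_{3} + v_{4} = v_{2} + v_{5} + v_{6} ; sig = ⟨2 | 1 1 1⟩
  P={2,5,8}:  v_{2} + v_{5} + v_{8} = 0 ; sig = ⟨3 | 0⟩
  P={5,6,9}:  v_{5} + v_{6} + v_{9} = v_{4} ; sig = ⟨3 | 1⟩
  P={5,8,9}:  v_{5} + v_{8} + v_{9} = v_{1} ; sig = ⟨3 | 1⟩

Signatures (|P|; sorted positive RHS coefficients), sorted:
    ⟨2 | 0⟩
    ⟨2 | 0⟩
    ⟨2 | 1⟩
    ⟨2 | 1⟩
    ⟨2 | 1 1⟩
    ⟨2 | 1 1⟩
    ⟨2 | 1 1 1⟩
    ⟨3 | 0⟩
    ⟨3 | 1⟩
    ⟨3 | 1⟩
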